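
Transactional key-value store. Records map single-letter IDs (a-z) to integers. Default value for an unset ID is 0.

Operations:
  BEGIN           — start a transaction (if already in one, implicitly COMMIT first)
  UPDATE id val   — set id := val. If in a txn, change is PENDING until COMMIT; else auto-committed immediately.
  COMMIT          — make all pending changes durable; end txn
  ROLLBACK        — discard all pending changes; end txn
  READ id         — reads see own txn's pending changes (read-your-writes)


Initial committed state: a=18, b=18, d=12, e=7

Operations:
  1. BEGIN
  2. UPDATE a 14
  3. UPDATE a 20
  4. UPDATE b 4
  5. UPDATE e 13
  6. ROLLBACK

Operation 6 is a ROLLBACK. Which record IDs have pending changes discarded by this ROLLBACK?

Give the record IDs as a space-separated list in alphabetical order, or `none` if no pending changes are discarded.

Answer: a b e

Derivation:
Initial committed: {a=18, b=18, d=12, e=7}
Op 1: BEGIN: in_txn=True, pending={}
Op 2: UPDATE a=14 (pending; pending now {a=14})
Op 3: UPDATE a=20 (pending; pending now {a=20})
Op 4: UPDATE b=4 (pending; pending now {a=20, b=4})
Op 5: UPDATE e=13 (pending; pending now {a=20, b=4, e=13})
Op 6: ROLLBACK: discarded pending ['a', 'b', 'e']; in_txn=False
ROLLBACK at op 6 discards: ['a', 'b', 'e']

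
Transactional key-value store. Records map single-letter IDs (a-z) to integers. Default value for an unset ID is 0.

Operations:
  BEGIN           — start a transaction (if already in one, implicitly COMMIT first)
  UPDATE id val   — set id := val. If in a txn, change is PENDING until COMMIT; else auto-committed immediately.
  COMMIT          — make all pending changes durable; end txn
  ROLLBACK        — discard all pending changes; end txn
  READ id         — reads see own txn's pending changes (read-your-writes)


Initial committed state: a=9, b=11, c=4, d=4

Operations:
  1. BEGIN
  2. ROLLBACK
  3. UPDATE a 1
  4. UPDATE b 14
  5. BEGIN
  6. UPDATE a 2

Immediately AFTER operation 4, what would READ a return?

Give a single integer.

Initial committed: {a=9, b=11, c=4, d=4}
Op 1: BEGIN: in_txn=True, pending={}
Op 2: ROLLBACK: discarded pending []; in_txn=False
Op 3: UPDATE a=1 (auto-commit; committed a=1)
Op 4: UPDATE b=14 (auto-commit; committed b=14)
After op 4: visible(a) = 1 (pending={}, committed={a=1, b=14, c=4, d=4})

Answer: 1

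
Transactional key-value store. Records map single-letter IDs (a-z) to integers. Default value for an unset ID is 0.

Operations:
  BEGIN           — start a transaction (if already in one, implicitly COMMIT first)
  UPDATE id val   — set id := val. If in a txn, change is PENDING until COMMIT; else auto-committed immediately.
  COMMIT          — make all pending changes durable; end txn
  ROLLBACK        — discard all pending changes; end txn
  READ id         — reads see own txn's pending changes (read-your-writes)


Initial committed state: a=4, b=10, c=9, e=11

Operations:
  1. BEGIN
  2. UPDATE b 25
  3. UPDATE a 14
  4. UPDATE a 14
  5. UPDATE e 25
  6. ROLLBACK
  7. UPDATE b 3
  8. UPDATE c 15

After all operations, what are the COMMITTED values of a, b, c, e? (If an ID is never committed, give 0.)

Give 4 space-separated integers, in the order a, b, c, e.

Initial committed: {a=4, b=10, c=9, e=11}
Op 1: BEGIN: in_txn=True, pending={}
Op 2: UPDATE b=25 (pending; pending now {b=25})
Op 3: UPDATE a=14 (pending; pending now {a=14, b=25})
Op 4: UPDATE a=14 (pending; pending now {a=14, b=25})
Op 5: UPDATE e=25 (pending; pending now {a=14, b=25, e=25})
Op 6: ROLLBACK: discarded pending ['a', 'b', 'e']; in_txn=False
Op 7: UPDATE b=3 (auto-commit; committed b=3)
Op 8: UPDATE c=15 (auto-commit; committed c=15)
Final committed: {a=4, b=3, c=15, e=11}

Answer: 4 3 15 11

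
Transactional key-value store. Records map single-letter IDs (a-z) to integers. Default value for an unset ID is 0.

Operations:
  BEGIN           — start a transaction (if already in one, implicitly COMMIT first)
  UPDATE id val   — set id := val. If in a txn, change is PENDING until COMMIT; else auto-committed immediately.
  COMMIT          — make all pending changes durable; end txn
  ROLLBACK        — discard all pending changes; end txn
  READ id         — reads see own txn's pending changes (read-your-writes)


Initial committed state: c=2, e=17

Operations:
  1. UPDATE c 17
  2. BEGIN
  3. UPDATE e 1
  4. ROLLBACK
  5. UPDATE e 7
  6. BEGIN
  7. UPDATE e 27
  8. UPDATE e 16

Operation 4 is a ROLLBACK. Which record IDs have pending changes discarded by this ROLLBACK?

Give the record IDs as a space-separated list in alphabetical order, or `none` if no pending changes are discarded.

Initial committed: {c=2, e=17}
Op 1: UPDATE c=17 (auto-commit; committed c=17)
Op 2: BEGIN: in_txn=True, pending={}
Op 3: UPDATE e=1 (pending; pending now {e=1})
Op 4: ROLLBACK: discarded pending ['e']; in_txn=False
Op 5: UPDATE e=7 (auto-commit; committed e=7)
Op 6: BEGIN: in_txn=True, pending={}
Op 7: UPDATE e=27 (pending; pending now {e=27})
Op 8: UPDATE e=16 (pending; pending now {e=16})
ROLLBACK at op 4 discards: ['e']

Answer: e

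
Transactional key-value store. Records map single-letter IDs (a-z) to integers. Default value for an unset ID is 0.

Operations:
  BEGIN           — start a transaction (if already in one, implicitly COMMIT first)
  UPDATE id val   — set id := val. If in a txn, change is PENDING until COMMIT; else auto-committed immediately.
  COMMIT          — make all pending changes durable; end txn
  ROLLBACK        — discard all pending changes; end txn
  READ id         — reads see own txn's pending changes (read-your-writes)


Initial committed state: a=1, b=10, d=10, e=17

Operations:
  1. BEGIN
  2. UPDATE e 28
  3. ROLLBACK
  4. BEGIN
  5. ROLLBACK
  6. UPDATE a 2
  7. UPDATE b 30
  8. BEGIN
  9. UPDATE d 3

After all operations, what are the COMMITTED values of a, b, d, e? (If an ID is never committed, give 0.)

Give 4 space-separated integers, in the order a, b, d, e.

Initial committed: {a=1, b=10, d=10, e=17}
Op 1: BEGIN: in_txn=True, pending={}
Op 2: UPDATE e=28 (pending; pending now {e=28})
Op 3: ROLLBACK: discarded pending ['e']; in_txn=False
Op 4: BEGIN: in_txn=True, pending={}
Op 5: ROLLBACK: discarded pending []; in_txn=False
Op 6: UPDATE a=2 (auto-commit; committed a=2)
Op 7: UPDATE b=30 (auto-commit; committed b=30)
Op 8: BEGIN: in_txn=True, pending={}
Op 9: UPDATE d=3 (pending; pending now {d=3})
Final committed: {a=2, b=30, d=10, e=17}

Answer: 2 30 10 17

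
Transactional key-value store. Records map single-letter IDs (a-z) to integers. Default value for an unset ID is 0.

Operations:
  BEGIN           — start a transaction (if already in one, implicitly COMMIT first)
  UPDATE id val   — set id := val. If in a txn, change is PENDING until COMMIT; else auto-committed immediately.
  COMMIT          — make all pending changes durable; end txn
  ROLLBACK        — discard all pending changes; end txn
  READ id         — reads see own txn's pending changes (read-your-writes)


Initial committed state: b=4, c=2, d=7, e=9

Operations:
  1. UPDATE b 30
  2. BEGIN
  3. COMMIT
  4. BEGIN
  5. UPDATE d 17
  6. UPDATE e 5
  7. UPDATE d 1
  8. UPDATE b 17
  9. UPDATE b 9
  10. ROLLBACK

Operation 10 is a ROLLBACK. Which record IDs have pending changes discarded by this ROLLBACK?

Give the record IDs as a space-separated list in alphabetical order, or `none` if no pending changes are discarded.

Initial committed: {b=4, c=2, d=7, e=9}
Op 1: UPDATE b=30 (auto-commit; committed b=30)
Op 2: BEGIN: in_txn=True, pending={}
Op 3: COMMIT: merged [] into committed; committed now {b=30, c=2, d=7, e=9}
Op 4: BEGIN: in_txn=True, pending={}
Op 5: UPDATE d=17 (pending; pending now {d=17})
Op 6: UPDATE e=5 (pending; pending now {d=17, e=5})
Op 7: UPDATE d=1 (pending; pending now {d=1, e=5})
Op 8: UPDATE b=17 (pending; pending now {b=17, d=1, e=5})
Op 9: UPDATE b=9 (pending; pending now {b=9, d=1, e=5})
Op 10: ROLLBACK: discarded pending ['b', 'd', 'e']; in_txn=False
ROLLBACK at op 10 discards: ['b', 'd', 'e']

Answer: b d e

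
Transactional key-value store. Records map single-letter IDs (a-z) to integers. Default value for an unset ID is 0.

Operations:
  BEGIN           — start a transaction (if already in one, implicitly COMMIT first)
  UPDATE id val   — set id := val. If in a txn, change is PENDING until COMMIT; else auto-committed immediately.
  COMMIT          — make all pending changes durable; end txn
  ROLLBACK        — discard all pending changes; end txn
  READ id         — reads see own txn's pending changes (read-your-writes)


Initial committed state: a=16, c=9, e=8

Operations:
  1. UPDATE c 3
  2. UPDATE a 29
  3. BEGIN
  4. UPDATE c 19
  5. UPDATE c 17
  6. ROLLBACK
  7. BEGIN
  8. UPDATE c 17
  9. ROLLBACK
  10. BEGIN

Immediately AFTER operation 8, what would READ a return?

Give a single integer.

Initial committed: {a=16, c=9, e=8}
Op 1: UPDATE c=3 (auto-commit; committed c=3)
Op 2: UPDATE a=29 (auto-commit; committed a=29)
Op 3: BEGIN: in_txn=True, pending={}
Op 4: UPDATE c=19 (pending; pending now {c=19})
Op 5: UPDATE c=17 (pending; pending now {c=17})
Op 6: ROLLBACK: discarded pending ['c']; in_txn=False
Op 7: BEGIN: in_txn=True, pending={}
Op 8: UPDATE c=17 (pending; pending now {c=17})
After op 8: visible(a) = 29 (pending={c=17}, committed={a=29, c=3, e=8})

Answer: 29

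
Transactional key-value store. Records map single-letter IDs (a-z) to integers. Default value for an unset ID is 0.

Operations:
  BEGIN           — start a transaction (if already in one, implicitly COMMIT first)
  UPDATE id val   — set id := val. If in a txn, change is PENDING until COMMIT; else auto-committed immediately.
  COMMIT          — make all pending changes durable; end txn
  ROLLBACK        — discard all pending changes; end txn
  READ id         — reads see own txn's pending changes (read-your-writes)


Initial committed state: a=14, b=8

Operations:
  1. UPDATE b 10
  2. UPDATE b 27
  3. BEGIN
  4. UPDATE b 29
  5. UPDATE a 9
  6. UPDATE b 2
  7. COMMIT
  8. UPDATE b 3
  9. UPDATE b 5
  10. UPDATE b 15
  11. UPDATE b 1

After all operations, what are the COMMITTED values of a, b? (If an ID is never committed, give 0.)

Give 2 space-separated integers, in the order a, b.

Answer: 9 1

Derivation:
Initial committed: {a=14, b=8}
Op 1: UPDATE b=10 (auto-commit; committed b=10)
Op 2: UPDATE b=27 (auto-commit; committed b=27)
Op 3: BEGIN: in_txn=True, pending={}
Op 4: UPDATE b=29 (pending; pending now {b=29})
Op 5: UPDATE a=9 (pending; pending now {a=9, b=29})
Op 6: UPDATE b=2 (pending; pending now {a=9, b=2})
Op 7: COMMIT: merged ['a', 'b'] into committed; committed now {a=9, b=2}
Op 8: UPDATE b=3 (auto-commit; committed b=3)
Op 9: UPDATE b=5 (auto-commit; committed b=5)
Op 10: UPDATE b=15 (auto-commit; committed b=15)
Op 11: UPDATE b=1 (auto-commit; committed b=1)
Final committed: {a=9, b=1}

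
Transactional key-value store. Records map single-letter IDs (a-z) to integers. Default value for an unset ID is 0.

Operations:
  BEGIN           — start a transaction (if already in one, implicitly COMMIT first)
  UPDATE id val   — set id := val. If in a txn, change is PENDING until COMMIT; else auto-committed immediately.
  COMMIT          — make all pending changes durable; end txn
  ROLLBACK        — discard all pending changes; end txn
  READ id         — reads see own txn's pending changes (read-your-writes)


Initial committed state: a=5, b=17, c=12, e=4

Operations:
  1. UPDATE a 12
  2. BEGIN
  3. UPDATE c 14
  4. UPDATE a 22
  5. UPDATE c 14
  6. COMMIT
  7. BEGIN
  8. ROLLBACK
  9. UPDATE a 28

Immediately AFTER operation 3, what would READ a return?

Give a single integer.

Answer: 12

Derivation:
Initial committed: {a=5, b=17, c=12, e=4}
Op 1: UPDATE a=12 (auto-commit; committed a=12)
Op 2: BEGIN: in_txn=True, pending={}
Op 3: UPDATE c=14 (pending; pending now {c=14})
After op 3: visible(a) = 12 (pending={c=14}, committed={a=12, b=17, c=12, e=4})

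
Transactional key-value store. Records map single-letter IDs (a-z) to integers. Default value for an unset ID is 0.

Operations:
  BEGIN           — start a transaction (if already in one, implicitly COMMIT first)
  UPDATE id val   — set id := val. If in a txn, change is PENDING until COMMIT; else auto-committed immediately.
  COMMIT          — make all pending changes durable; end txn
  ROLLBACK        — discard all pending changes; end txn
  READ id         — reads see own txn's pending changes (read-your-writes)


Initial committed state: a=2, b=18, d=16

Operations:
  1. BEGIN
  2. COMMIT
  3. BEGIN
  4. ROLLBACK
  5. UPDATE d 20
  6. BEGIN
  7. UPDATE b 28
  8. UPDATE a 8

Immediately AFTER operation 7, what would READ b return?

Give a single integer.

Answer: 28

Derivation:
Initial committed: {a=2, b=18, d=16}
Op 1: BEGIN: in_txn=True, pending={}
Op 2: COMMIT: merged [] into committed; committed now {a=2, b=18, d=16}
Op 3: BEGIN: in_txn=True, pending={}
Op 4: ROLLBACK: discarded pending []; in_txn=False
Op 5: UPDATE d=20 (auto-commit; committed d=20)
Op 6: BEGIN: in_txn=True, pending={}
Op 7: UPDATE b=28 (pending; pending now {b=28})
After op 7: visible(b) = 28 (pending={b=28}, committed={a=2, b=18, d=20})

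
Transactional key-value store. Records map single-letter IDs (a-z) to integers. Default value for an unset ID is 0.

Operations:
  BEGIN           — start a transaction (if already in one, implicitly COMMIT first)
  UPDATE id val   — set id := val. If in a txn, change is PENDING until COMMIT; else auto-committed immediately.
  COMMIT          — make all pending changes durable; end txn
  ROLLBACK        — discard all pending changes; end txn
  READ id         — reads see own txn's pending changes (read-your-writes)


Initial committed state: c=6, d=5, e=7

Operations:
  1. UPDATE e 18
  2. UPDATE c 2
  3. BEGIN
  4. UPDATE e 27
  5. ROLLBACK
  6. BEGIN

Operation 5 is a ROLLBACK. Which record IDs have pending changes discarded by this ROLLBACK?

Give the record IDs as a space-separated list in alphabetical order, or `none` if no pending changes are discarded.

Initial committed: {c=6, d=5, e=7}
Op 1: UPDATE e=18 (auto-commit; committed e=18)
Op 2: UPDATE c=2 (auto-commit; committed c=2)
Op 3: BEGIN: in_txn=True, pending={}
Op 4: UPDATE e=27 (pending; pending now {e=27})
Op 5: ROLLBACK: discarded pending ['e']; in_txn=False
Op 6: BEGIN: in_txn=True, pending={}
ROLLBACK at op 5 discards: ['e']

Answer: e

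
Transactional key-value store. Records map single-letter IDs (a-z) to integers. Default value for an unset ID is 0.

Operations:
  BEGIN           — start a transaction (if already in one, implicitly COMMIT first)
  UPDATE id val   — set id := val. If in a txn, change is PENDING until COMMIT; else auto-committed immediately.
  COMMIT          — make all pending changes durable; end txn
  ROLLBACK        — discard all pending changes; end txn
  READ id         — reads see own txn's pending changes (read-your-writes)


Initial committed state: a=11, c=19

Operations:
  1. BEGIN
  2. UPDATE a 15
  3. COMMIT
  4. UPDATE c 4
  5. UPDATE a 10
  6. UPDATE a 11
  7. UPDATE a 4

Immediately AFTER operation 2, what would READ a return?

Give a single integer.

Initial committed: {a=11, c=19}
Op 1: BEGIN: in_txn=True, pending={}
Op 2: UPDATE a=15 (pending; pending now {a=15})
After op 2: visible(a) = 15 (pending={a=15}, committed={a=11, c=19})

Answer: 15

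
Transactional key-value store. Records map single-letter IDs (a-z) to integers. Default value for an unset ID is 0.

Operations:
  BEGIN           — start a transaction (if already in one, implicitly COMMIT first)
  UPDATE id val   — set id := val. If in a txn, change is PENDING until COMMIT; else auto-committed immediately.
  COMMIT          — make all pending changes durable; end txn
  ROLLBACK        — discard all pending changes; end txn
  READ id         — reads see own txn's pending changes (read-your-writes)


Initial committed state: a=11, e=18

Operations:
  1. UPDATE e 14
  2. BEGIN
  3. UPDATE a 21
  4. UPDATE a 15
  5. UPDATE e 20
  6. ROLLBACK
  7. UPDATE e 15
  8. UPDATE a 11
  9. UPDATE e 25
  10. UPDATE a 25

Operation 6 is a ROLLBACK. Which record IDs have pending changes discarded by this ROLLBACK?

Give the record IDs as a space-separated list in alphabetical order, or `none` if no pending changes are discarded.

Initial committed: {a=11, e=18}
Op 1: UPDATE e=14 (auto-commit; committed e=14)
Op 2: BEGIN: in_txn=True, pending={}
Op 3: UPDATE a=21 (pending; pending now {a=21})
Op 4: UPDATE a=15 (pending; pending now {a=15})
Op 5: UPDATE e=20 (pending; pending now {a=15, e=20})
Op 6: ROLLBACK: discarded pending ['a', 'e']; in_txn=False
Op 7: UPDATE e=15 (auto-commit; committed e=15)
Op 8: UPDATE a=11 (auto-commit; committed a=11)
Op 9: UPDATE e=25 (auto-commit; committed e=25)
Op 10: UPDATE a=25 (auto-commit; committed a=25)
ROLLBACK at op 6 discards: ['a', 'e']

Answer: a e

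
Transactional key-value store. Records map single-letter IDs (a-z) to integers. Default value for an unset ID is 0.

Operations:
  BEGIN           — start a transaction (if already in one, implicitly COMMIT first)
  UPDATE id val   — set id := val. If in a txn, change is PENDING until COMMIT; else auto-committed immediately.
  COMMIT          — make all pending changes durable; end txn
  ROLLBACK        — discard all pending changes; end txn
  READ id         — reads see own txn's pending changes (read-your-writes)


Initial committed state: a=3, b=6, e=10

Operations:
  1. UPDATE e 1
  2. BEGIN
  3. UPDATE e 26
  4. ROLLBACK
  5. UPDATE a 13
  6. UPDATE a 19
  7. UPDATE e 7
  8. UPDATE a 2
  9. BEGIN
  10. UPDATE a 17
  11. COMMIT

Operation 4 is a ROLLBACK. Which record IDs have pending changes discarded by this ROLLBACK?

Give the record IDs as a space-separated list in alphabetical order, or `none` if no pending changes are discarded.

Answer: e

Derivation:
Initial committed: {a=3, b=6, e=10}
Op 1: UPDATE e=1 (auto-commit; committed e=1)
Op 2: BEGIN: in_txn=True, pending={}
Op 3: UPDATE e=26 (pending; pending now {e=26})
Op 4: ROLLBACK: discarded pending ['e']; in_txn=False
Op 5: UPDATE a=13 (auto-commit; committed a=13)
Op 6: UPDATE a=19 (auto-commit; committed a=19)
Op 7: UPDATE e=7 (auto-commit; committed e=7)
Op 8: UPDATE a=2 (auto-commit; committed a=2)
Op 9: BEGIN: in_txn=True, pending={}
Op 10: UPDATE a=17 (pending; pending now {a=17})
Op 11: COMMIT: merged ['a'] into committed; committed now {a=17, b=6, e=7}
ROLLBACK at op 4 discards: ['e']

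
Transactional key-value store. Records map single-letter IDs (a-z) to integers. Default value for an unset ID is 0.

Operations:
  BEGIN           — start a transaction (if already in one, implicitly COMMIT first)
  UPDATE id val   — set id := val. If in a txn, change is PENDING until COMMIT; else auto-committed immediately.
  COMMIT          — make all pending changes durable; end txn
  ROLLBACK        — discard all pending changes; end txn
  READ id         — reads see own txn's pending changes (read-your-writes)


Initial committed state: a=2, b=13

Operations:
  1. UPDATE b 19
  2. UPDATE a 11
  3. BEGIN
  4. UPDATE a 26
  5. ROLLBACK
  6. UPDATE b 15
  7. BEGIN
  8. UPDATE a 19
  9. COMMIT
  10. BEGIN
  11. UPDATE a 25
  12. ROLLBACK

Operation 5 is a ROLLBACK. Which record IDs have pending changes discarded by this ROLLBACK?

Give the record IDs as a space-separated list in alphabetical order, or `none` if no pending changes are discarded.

Initial committed: {a=2, b=13}
Op 1: UPDATE b=19 (auto-commit; committed b=19)
Op 2: UPDATE a=11 (auto-commit; committed a=11)
Op 3: BEGIN: in_txn=True, pending={}
Op 4: UPDATE a=26 (pending; pending now {a=26})
Op 5: ROLLBACK: discarded pending ['a']; in_txn=False
Op 6: UPDATE b=15 (auto-commit; committed b=15)
Op 7: BEGIN: in_txn=True, pending={}
Op 8: UPDATE a=19 (pending; pending now {a=19})
Op 9: COMMIT: merged ['a'] into committed; committed now {a=19, b=15}
Op 10: BEGIN: in_txn=True, pending={}
Op 11: UPDATE a=25 (pending; pending now {a=25})
Op 12: ROLLBACK: discarded pending ['a']; in_txn=False
ROLLBACK at op 5 discards: ['a']

Answer: a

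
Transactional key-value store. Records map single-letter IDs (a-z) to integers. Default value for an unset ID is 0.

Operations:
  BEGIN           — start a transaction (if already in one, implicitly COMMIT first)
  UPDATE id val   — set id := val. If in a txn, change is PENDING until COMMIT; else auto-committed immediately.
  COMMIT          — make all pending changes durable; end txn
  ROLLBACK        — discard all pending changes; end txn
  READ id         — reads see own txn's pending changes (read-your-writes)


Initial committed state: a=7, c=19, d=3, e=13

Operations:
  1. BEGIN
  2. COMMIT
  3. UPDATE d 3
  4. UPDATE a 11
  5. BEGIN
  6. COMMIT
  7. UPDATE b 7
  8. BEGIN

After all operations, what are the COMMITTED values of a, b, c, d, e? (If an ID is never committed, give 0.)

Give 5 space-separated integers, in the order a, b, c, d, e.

Answer: 11 7 19 3 13

Derivation:
Initial committed: {a=7, c=19, d=3, e=13}
Op 1: BEGIN: in_txn=True, pending={}
Op 2: COMMIT: merged [] into committed; committed now {a=7, c=19, d=3, e=13}
Op 3: UPDATE d=3 (auto-commit; committed d=3)
Op 4: UPDATE a=11 (auto-commit; committed a=11)
Op 5: BEGIN: in_txn=True, pending={}
Op 6: COMMIT: merged [] into committed; committed now {a=11, c=19, d=3, e=13}
Op 7: UPDATE b=7 (auto-commit; committed b=7)
Op 8: BEGIN: in_txn=True, pending={}
Final committed: {a=11, b=7, c=19, d=3, e=13}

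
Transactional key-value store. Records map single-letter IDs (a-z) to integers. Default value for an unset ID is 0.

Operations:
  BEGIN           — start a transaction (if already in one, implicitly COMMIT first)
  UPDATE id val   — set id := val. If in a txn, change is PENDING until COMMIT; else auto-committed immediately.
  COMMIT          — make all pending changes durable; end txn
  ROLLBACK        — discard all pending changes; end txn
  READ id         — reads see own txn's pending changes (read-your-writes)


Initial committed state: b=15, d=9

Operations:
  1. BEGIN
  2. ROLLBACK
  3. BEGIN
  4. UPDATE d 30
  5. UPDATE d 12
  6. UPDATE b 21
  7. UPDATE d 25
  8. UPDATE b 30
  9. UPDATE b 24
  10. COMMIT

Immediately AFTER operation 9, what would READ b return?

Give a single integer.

Initial committed: {b=15, d=9}
Op 1: BEGIN: in_txn=True, pending={}
Op 2: ROLLBACK: discarded pending []; in_txn=False
Op 3: BEGIN: in_txn=True, pending={}
Op 4: UPDATE d=30 (pending; pending now {d=30})
Op 5: UPDATE d=12 (pending; pending now {d=12})
Op 6: UPDATE b=21 (pending; pending now {b=21, d=12})
Op 7: UPDATE d=25 (pending; pending now {b=21, d=25})
Op 8: UPDATE b=30 (pending; pending now {b=30, d=25})
Op 9: UPDATE b=24 (pending; pending now {b=24, d=25})
After op 9: visible(b) = 24 (pending={b=24, d=25}, committed={b=15, d=9})

Answer: 24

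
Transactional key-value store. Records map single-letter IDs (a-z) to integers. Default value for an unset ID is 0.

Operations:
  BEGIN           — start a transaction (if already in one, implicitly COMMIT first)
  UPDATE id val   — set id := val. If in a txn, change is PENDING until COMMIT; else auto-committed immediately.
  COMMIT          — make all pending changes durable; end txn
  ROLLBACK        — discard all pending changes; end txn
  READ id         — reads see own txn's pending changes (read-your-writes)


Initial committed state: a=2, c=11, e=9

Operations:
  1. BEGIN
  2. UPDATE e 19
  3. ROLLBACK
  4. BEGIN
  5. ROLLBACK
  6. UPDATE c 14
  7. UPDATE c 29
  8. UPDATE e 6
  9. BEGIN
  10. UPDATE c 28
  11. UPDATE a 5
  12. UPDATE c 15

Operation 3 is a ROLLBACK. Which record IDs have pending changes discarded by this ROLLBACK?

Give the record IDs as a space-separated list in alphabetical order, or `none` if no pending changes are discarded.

Initial committed: {a=2, c=11, e=9}
Op 1: BEGIN: in_txn=True, pending={}
Op 2: UPDATE e=19 (pending; pending now {e=19})
Op 3: ROLLBACK: discarded pending ['e']; in_txn=False
Op 4: BEGIN: in_txn=True, pending={}
Op 5: ROLLBACK: discarded pending []; in_txn=False
Op 6: UPDATE c=14 (auto-commit; committed c=14)
Op 7: UPDATE c=29 (auto-commit; committed c=29)
Op 8: UPDATE e=6 (auto-commit; committed e=6)
Op 9: BEGIN: in_txn=True, pending={}
Op 10: UPDATE c=28 (pending; pending now {c=28})
Op 11: UPDATE a=5 (pending; pending now {a=5, c=28})
Op 12: UPDATE c=15 (pending; pending now {a=5, c=15})
ROLLBACK at op 3 discards: ['e']

Answer: e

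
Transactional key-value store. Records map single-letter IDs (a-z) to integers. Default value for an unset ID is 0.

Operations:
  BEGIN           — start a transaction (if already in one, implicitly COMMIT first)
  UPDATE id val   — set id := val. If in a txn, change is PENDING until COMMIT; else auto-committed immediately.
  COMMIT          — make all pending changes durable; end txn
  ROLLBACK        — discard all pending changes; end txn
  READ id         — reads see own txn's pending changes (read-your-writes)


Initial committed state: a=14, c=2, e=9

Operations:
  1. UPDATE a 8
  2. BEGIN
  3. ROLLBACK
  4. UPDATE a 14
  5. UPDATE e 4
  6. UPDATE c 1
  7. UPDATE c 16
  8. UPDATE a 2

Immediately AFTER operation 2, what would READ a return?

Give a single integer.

Answer: 8

Derivation:
Initial committed: {a=14, c=2, e=9}
Op 1: UPDATE a=8 (auto-commit; committed a=8)
Op 2: BEGIN: in_txn=True, pending={}
After op 2: visible(a) = 8 (pending={}, committed={a=8, c=2, e=9})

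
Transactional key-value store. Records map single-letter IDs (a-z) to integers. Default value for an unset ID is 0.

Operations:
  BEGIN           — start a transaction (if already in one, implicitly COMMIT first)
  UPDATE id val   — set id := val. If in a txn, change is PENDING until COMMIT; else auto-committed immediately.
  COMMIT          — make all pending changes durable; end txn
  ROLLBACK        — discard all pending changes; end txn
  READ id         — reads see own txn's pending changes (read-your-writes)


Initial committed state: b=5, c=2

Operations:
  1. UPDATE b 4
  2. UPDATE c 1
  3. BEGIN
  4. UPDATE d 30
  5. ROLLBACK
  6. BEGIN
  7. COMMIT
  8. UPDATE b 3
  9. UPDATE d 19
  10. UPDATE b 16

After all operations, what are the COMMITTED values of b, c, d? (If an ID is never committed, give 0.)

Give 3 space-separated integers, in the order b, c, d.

Initial committed: {b=5, c=2}
Op 1: UPDATE b=4 (auto-commit; committed b=4)
Op 2: UPDATE c=1 (auto-commit; committed c=1)
Op 3: BEGIN: in_txn=True, pending={}
Op 4: UPDATE d=30 (pending; pending now {d=30})
Op 5: ROLLBACK: discarded pending ['d']; in_txn=False
Op 6: BEGIN: in_txn=True, pending={}
Op 7: COMMIT: merged [] into committed; committed now {b=4, c=1}
Op 8: UPDATE b=3 (auto-commit; committed b=3)
Op 9: UPDATE d=19 (auto-commit; committed d=19)
Op 10: UPDATE b=16 (auto-commit; committed b=16)
Final committed: {b=16, c=1, d=19}

Answer: 16 1 19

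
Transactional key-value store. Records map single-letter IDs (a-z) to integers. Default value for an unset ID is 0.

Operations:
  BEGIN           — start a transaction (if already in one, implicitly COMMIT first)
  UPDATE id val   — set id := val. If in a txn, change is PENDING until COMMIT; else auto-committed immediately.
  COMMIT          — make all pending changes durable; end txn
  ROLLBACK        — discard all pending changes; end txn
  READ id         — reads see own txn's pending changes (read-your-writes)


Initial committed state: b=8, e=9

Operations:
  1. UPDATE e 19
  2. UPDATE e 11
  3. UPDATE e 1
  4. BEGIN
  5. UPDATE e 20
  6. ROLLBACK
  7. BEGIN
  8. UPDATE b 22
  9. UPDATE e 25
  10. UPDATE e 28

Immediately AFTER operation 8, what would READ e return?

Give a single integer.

Initial committed: {b=8, e=9}
Op 1: UPDATE e=19 (auto-commit; committed e=19)
Op 2: UPDATE e=11 (auto-commit; committed e=11)
Op 3: UPDATE e=1 (auto-commit; committed e=1)
Op 4: BEGIN: in_txn=True, pending={}
Op 5: UPDATE e=20 (pending; pending now {e=20})
Op 6: ROLLBACK: discarded pending ['e']; in_txn=False
Op 7: BEGIN: in_txn=True, pending={}
Op 8: UPDATE b=22 (pending; pending now {b=22})
After op 8: visible(e) = 1 (pending={b=22}, committed={b=8, e=1})

Answer: 1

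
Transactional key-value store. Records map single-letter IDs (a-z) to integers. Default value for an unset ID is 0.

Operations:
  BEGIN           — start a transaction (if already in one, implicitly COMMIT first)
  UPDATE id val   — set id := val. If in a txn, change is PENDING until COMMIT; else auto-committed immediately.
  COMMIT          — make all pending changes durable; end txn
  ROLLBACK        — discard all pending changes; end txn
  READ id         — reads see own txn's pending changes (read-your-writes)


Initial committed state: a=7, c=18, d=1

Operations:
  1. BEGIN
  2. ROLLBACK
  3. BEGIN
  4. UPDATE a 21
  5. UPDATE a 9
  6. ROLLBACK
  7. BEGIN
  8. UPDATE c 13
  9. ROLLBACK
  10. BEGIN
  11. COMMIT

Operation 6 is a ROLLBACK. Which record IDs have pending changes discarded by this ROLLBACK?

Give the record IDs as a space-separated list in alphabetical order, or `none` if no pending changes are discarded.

Initial committed: {a=7, c=18, d=1}
Op 1: BEGIN: in_txn=True, pending={}
Op 2: ROLLBACK: discarded pending []; in_txn=False
Op 3: BEGIN: in_txn=True, pending={}
Op 4: UPDATE a=21 (pending; pending now {a=21})
Op 5: UPDATE a=9 (pending; pending now {a=9})
Op 6: ROLLBACK: discarded pending ['a']; in_txn=False
Op 7: BEGIN: in_txn=True, pending={}
Op 8: UPDATE c=13 (pending; pending now {c=13})
Op 9: ROLLBACK: discarded pending ['c']; in_txn=False
Op 10: BEGIN: in_txn=True, pending={}
Op 11: COMMIT: merged [] into committed; committed now {a=7, c=18, d=1}
ROLLBACK at op 6 discards: ['a']

Answer: a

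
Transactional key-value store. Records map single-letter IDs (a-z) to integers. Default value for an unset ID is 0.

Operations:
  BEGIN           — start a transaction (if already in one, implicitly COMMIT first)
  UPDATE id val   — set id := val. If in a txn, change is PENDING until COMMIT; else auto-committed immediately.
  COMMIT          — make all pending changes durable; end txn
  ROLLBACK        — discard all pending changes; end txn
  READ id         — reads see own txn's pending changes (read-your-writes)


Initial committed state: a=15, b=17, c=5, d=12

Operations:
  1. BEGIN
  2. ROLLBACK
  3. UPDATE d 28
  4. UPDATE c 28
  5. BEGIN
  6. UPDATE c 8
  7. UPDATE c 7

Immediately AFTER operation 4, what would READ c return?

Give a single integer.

Answer: 28

Derivation:
Initial committed: {a=15, b=17, c=5, d=12}
Op 1: BEGIN: in_txn=True, pending={}
Op 2: ROLLBACK: discarded pending []; in_txn=False
Op 3: UPDATE d=28 (auto-commit; committed d=28)
Op 4: UPDATE c=28 (auto-commit; committed c=28)
After op 4: visible(c) = 28 (pending={}, committed={a=15, b=17, c=28, d=28})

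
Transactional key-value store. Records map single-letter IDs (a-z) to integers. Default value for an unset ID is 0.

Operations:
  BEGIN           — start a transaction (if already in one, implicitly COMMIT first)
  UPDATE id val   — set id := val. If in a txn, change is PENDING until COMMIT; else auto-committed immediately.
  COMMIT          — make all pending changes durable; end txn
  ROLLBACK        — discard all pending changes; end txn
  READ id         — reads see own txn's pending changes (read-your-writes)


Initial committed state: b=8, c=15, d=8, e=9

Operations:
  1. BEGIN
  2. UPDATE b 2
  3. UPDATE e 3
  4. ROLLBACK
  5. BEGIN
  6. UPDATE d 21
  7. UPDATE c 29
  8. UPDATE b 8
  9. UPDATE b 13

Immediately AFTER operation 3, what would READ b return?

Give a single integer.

Answer: 2

Derivation:
Initial committed: {b=8, c=15, d=8, e=9}
Op 1: BEGIN: in_txn=True, pending={}
Op 2: UPDATE b=2 (pending; pending now {b=2})
Op 3: UPDATE e=3 (pending; pending now {b=2, e=3})
After op 3: visible(b) = 2 (pending={b=2, e=3}, committed={b=8, c=15, d=8, e=9})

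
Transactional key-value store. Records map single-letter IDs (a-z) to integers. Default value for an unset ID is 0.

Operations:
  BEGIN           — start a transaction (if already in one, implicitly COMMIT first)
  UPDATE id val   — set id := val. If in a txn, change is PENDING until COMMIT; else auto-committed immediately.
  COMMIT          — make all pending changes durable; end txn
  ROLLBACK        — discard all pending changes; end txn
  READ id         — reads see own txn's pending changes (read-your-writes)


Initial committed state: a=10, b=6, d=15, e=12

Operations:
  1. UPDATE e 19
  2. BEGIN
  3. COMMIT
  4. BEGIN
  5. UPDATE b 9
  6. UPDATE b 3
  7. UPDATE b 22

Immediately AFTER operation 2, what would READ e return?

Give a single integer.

Answer: 19

Derivation:
Initial committed: {a=10, b=6, d=15, e=12}
Op 1: UPDATE e=19 (auto-commit; committed e=19)
Op 2: BEGIN: in_txn=True, pending={}
After op 2: visible(e) = 19 (pending={}, committed={a=10, b=6, d=15, e=19})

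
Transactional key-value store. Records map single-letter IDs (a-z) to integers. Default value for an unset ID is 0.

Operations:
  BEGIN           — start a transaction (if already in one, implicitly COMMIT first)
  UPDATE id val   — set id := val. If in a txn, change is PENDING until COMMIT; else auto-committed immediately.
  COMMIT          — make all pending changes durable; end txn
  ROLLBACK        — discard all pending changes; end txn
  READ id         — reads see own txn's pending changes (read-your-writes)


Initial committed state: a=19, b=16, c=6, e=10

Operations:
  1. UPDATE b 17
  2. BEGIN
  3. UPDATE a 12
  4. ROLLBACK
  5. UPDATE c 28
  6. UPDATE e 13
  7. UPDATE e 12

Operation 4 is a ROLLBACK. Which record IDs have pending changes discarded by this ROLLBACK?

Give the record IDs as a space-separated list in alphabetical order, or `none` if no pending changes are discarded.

Initial committed: {a=19, b=16, c=6, e=10}
Op 1: UPDATE b=17 (auto-commit; committed b=17)
Op 2: BEGIN: in_txn=True, pending={}
Op 3: UPDATE a=12 (pending; pending now {a=12})
Op 4: ROLLBACK: discarded pending ['a']; in_txn=False
Op 5: UPDATE c=28 (auto-commit; committed c=28)
Op 6: UPDATE e=13 (auto-commit; committed e=13)
Op 7: UPDATE e=12 (auto-commit; committed e=12)
ROLLBACK at op 4 discards: ['a']

Answer: a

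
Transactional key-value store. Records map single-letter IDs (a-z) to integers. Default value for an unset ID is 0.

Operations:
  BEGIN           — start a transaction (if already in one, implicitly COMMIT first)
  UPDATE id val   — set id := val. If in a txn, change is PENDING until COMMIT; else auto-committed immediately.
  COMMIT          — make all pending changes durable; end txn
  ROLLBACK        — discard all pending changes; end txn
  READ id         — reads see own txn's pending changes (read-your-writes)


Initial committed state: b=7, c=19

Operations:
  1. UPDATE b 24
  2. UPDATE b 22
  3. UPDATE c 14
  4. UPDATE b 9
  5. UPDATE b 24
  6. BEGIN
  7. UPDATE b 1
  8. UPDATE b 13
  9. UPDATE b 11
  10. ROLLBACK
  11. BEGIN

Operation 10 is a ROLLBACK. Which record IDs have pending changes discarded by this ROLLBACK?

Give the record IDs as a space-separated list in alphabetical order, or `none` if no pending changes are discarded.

Answer: b

Derivation:
Initial committed: {b=7, c=19}
Op 1: UPDATE b=24 (auto-commit; committed b=24)
Op 2: UPDATE b=22 (auto-commit; committed b=22)
Op 3: UPDATE c=14 (auto-commit; committed c=14)
Op 4: UPDATE b=9 (auto-commit; committed b=9)
Op 5: UPDATE b=24 (auto-commit; committed b=24)
Op 6: BEGIN: in_txn=True, pending={}
Op 7: UPDATE b=1 (pending; pending now {b=1})
Op 8: UPDATE b=13 (pending; pending now {b=13})
Op 9: UPDATE b=11 (pending; pending now {b=11})
Op 10: ROLLBACK: discarded pending ['b']; in_txn=False
Op 11: BEGIN: in_txn=True, pending={}
ROLLBACK at op 10 discards: ['b']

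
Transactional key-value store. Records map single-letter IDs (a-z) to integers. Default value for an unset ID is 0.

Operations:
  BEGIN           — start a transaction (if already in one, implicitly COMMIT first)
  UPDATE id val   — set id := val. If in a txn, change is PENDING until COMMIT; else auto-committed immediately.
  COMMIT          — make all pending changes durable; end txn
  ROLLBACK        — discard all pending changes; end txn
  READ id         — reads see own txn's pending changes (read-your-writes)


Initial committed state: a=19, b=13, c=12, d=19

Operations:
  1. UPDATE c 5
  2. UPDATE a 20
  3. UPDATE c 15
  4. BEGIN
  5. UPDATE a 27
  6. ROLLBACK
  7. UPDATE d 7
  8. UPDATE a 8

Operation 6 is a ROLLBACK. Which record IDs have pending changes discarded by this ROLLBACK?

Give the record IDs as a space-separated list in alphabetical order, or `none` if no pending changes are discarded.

Initial committed: {a=19, b=13, c=12, d=19}
Op 1: UPDATE c=5 (auto-commit; committed c=5)
Op 2: UPDATE a=20 (auto-commit; committed a=20)
Op 3: UPDATE c=15 (auto-commit; committed c=15)
Op 4: BEGIN: in_txn=True, pending={}
Op 5: UPDATE a=27 (pending; pending now {a=27})
Op 6: ROLLBACK: discarded pending ['a']; in_txn=False
Op 7: UPDATE d=7 (auto-commit; committed d=7)
Op 8: UPDATE a=8 (auto-commit; committed a=8)
ROLLBACK at op 6 discards: ['a']

Answer: a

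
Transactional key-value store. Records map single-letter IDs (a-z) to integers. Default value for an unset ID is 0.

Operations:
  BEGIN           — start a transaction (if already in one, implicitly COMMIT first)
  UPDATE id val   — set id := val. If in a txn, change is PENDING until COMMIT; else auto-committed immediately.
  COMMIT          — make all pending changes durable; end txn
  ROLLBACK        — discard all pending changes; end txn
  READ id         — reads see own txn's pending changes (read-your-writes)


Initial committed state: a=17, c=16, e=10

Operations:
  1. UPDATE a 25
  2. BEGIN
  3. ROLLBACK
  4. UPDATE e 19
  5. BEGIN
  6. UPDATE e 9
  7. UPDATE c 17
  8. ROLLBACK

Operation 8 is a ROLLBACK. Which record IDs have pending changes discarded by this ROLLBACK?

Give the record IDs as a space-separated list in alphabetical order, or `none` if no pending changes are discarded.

Initial committed: {a=17, c=16, e=10}
Op 1: UPDATE a=25 (auto-commit; committed a=25)
Op 2: BEGIN: in_txn=True, pending={}
Op 3: ROLLBACK: discarded pending []; in_txn=False
Op 4: UPDATE e=19 (auto-commit; committed e=19)
Op 5: BEGIN: in_txn=True, pending={}
Op 6: UPDATE e=9 (pending; pending now {e=9})
Op 7: UPDATE c=17 (pending; pending now {c=17, e=9})
Op 8: ROLLBACK: discarded pending ['c', 'e']; in_txn=False
ROLLBACK at op 8 discards: ['c', 'e']

Answer: c e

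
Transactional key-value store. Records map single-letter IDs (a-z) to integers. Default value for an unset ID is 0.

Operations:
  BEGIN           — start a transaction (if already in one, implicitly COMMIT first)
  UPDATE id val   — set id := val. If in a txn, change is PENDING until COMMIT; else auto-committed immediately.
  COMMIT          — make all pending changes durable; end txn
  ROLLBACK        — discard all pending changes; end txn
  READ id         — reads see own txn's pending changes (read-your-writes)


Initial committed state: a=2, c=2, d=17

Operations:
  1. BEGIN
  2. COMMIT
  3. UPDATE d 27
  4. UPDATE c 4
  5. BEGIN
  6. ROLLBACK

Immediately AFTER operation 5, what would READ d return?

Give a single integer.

Initial committed: {a=2, c=2, d=17}
Op 1: BEGIN: in_txn=True, pending={}
Op 2: COMMIT: merged [] into committed; committed now {a=2, c=2, d=17}
Op 3: UPDATE d=27 (auto-commit; committed d=27)
Op 4: UPDATE c=4 (auto-commit; committed c=4)
Op 5: BEGIN: in_txn=True, pending={}
After op 5: visible(d) = 27 (pending={}, committed={a=2, c=4, d=27})

Answer: 27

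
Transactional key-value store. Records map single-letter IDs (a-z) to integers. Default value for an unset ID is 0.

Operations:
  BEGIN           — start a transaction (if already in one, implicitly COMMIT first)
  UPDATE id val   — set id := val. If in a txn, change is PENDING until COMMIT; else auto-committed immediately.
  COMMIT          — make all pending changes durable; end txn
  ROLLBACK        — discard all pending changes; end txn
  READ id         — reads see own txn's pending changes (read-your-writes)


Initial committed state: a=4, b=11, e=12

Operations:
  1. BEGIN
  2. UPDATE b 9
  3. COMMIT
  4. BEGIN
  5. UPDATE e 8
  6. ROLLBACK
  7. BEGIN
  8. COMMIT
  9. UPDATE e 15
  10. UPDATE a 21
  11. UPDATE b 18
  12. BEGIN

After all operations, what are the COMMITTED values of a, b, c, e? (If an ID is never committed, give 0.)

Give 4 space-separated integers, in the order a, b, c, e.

Answer: 21 18 0 15

Derivation:
Initial committed: {a=4, b=11, e=12}
Op 1: BEGIN: in_txn=True, pending={}
Op 2: UPDATE b=9 (pending; pending now {b=9})
Op 3: COMMIT: merged ['b'] into committed; committed now {a=4, b=9, e=12}
Op 4: BEGIN: in_txn=True, pending={}
Op 5: UPDATE e=8 (pending; pending now {e=8})
Op 6: ROLLBACK: discarded pending ['e']; in_txn=False
Op 7: BEGIN: in_txn=True, pending={}
Op 8: COMMIT: merged [] into committed; committed now {a=4, b=9, e=12}
Op 9: UPDATE e=15 (auto-commit; committed e=15)
Op 10: UPDATE a=21 (auto-commit; committed a=21)
Op 11: UPDATE b=18 (auto-commit; committed b=18)
Op 12: BEGIN: in_txn=True, pending={}
Final committed: {a=21, b=18, e=15}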